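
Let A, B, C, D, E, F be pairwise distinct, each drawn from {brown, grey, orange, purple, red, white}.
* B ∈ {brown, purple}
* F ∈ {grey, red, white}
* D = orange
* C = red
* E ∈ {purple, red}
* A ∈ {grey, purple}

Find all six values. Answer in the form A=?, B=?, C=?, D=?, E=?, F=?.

A=grey, B=brown, C=red, D=orange, E=purple, F=white

C's domain is down to {red}, so C = red. Remove red from E, F.
D must be orange (only option left).
E must be purple (only option left). So A, B can't be purple.
A must be grey (only option left). Remove grey from F.
That leaves B = brown.
That leaves F = white.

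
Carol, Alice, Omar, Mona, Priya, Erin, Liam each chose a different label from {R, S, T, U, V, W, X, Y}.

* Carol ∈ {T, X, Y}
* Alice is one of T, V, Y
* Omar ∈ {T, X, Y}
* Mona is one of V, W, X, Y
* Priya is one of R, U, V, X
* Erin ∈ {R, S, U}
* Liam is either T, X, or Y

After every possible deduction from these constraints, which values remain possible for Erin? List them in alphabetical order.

R, S, U

Carol, Omar, Liam share exactly the 3 values {T, X, Y}; by pigeonhole those values go to them, so strike T, X, Y from Alice, Mona, Priya.
That leaves Alice = V. Remove V from Mona, Priya.
Mona must be W (only option left).
No further eliminations apply; Erin can still be any of R, S, U.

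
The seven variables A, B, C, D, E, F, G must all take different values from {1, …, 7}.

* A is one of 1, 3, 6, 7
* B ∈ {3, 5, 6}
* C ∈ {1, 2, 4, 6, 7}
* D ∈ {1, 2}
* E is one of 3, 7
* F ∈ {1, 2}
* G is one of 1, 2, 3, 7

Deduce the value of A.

6

The 7 variables together cover exactly {1, 2, 3, 4, 5, 6, 7} — 7 values for 7 variables — and 4 appears only in C's list, so C = 4.
The 6 still-open variables draw from only 6 values {1, 2, 3, 5, 6, 7}, so each is used; only B can be 5, hence B = 5.
The 5 still-open variables together cover exactly {1, 2, 3, 6, 7} — 5 values for 5 variables — and 6 appears only in A's list, so A = 6.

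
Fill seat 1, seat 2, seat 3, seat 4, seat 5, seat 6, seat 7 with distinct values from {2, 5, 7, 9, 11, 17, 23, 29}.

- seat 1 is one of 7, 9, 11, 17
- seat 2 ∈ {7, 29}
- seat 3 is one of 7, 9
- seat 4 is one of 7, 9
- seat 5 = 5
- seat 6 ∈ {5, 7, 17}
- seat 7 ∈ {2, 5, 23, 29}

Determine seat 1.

11

seat 5 has just one choice, so seat 5 = 5. Remove 5 from seat 6, seat 7.
seat 3 and seat 4 between them cover only {7, 9} — a naked pair. Remove those values from seat 1, seat 2, seat 6.
seat 2 must be 29 (only option left). Strike 29 from seat 7.
seat 6's domain is down to {17}, so seat 6 = 17. Remove 17 from seat 1.
So seat 1 = 11.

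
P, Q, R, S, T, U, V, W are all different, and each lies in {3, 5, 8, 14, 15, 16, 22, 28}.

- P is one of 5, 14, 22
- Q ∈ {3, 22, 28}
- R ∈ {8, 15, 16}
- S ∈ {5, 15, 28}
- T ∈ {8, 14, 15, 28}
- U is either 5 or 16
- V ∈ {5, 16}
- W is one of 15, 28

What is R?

8

The 8 variables draw from only 8 values {3, 5, 8, 14, 15, 16, 22, 28}, so each is used; only Q can be 3, hence Q = 3.
The 7 still-open variables draw from only 7 values {5, 8, 14, 15, 16, 22, 28}, so each is used; only P can be 22, hence P = 22.
Among the 6 still-open variables, 14 fits only T (and all 6 values in {5, 8, 14, 15, 16, 28} must be used), so T = 14.
The 5 still-open variables together cover exactly {5, 8, 15, 16, 28} — 5 values for 5 variables — and 8 appears only in R's list, so R = 8.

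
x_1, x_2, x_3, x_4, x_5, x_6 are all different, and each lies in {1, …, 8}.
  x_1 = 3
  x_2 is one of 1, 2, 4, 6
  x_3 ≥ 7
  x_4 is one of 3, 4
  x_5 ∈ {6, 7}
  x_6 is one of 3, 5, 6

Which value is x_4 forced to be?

4

x_1 must be 3 (only option left). Strike 3 from x_4, x_6.
So x_4 = 4.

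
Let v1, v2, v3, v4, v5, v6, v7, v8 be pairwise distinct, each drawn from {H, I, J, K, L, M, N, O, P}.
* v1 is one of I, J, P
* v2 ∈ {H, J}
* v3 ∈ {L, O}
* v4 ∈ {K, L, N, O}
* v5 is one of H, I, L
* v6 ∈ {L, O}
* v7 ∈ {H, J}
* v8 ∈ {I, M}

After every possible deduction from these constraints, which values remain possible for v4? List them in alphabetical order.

v2 and v7 between them cover only {H, J} — a naked pair. Remove those values from v1, v5.
v3 and v6 between them cover only {L, O} — a naked pair. Remove those values from v4, v5.
v5's domain is down to {I}, so v5 = I. Strike I from v1, v8.
v8 has just one choice, so v8 = M.
v1's domain is down to {P}, so v1 = P.
No further eliminations apply; v4 can still be any of K, N.

K, N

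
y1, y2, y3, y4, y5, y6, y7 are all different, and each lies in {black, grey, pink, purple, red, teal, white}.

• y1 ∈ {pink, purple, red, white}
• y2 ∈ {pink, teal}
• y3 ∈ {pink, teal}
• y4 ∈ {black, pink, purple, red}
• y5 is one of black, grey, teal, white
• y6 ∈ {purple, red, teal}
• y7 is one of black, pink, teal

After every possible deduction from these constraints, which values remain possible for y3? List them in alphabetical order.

Among the 7 variables, grey fits only y5 (and all 7 values in {black, grey, pink, purple, red, teal, white} must be used), so y5 = grey.
The 6 still-open variables draw from only 6 values {black, pink, purple, red, teal, white}, so each is used; only y1 can be white, hence y1 = white.
The 2 variables y2 and y3 are confined to {pink, teal}, which locks those values in; drop them from y4, y6, y7.
y7 must be black (only option left). Strike black from y4.
No further eliminations apply; y3 can still be any of pink, teal.

pink, teal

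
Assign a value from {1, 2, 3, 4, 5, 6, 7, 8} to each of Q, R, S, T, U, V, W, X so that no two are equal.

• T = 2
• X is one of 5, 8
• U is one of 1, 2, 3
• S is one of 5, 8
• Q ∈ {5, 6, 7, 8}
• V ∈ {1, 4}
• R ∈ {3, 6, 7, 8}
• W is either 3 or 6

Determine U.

1

T has just one choice, so T = 2. So U can't be 2.
Among the 7 still-open variables, 4 fits only V (and all 7 values in {1, 3, 4, 5, 6, 7, 8} must be used), so V = 4.
The 6 still-open variables together cover exactly {1, 3, 5, 6, 7, 8} — 6 values for 6 variables — and 1 appears only in U's list, so U = 1.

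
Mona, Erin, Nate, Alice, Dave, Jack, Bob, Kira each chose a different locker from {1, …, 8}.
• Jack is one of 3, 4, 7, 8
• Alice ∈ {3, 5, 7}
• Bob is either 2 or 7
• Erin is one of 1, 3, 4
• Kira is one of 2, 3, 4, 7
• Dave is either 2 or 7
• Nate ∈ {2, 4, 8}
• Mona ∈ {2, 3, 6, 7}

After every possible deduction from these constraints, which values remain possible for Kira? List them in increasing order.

The 8 variables draw from only 8 values {1, 2, 3, 4, 5, 6, 7, 8}, so each is used; only Erin can be 1, hence Erin = 1.
The 7 still-open variables together cover exactly {2, 3, 4, 5, 6, 7, 8} — 7 values for 7 variables — and 5 appears only in Alice's list, so Alice = 5.
The 6 still-open variables together cover exactly {2, 3, 4, 6, 7, 8} — 6 values for 6 variables — and 6 appears only in Mona's list, so Mona = 6.
Dave and Bob between them cover only {2, 7} — a naked pair. Remove those values from Nate, Jack, Kira.
No further eliminations apply; Kira can still be any of 3, 4.

3, 4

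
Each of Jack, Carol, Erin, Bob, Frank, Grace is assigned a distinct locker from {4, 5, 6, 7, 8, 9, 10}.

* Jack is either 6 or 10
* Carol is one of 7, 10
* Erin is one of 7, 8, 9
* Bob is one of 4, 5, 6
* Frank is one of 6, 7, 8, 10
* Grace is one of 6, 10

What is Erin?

9

Jack and Grace between them cover only {6, 10} — a naked pair. Remove those values from Carol, Bob, Frank.
Carol must be 7 (only option left). Remove 7 from Erin, Frank.
Frank's domain is down to {8}, so Frank = 8. Strike 8 from Erin.
So Erin = 9.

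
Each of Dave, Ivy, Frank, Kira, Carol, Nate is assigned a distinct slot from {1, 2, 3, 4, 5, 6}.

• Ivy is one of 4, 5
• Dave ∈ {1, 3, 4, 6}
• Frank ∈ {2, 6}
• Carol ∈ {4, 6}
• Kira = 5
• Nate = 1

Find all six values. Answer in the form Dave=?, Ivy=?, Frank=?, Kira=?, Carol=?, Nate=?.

Kira must be 5 (only option left). Remove 5 from Ivy.
Nate's domain is down to {1}, so Nate = 1. Eliminate 1 elsewhere: Dave.
Ivy has just one choice, so Ivy = 4. Strike 4 from Dave, Carol.
Carol's domain is down to {6}, so Carol = 6. Eliminate 6 elsewhere: Dave, Frank.
That leaves Dave = 3.
Frank's domain is down to {2}, so Frank = 2.

Dave=3, Ivy=4, Frank=2, Kira=5, Carol=6, Nate=1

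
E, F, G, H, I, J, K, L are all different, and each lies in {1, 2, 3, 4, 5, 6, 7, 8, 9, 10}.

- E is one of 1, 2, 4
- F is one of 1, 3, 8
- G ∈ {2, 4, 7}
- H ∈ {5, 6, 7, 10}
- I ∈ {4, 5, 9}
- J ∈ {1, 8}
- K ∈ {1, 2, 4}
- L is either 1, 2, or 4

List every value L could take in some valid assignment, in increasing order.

E, K, L share exactly the 3 values {1, 2, 4}; by pigeonhole those values go to them, so strike 1, 2, 4 from F, G, I, J.
G has just one choice, so G = 7. So H can't be 7.
J's domain is down to {8}, so J = 8. Remove 8 from F.
That leaves F = 3.
No further eliminations apply; L can still be any of 1, 2, 4.

1, 2, 4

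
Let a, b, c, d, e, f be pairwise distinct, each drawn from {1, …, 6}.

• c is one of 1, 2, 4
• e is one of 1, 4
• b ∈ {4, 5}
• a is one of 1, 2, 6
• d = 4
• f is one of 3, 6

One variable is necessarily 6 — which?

d must be 4 (only option left). Strike 4 from b, c, e.
e has just one choice, so e = 1. Strike 1 from a, c.
b must be 5 (only option left).
c must be 2 (only option left). Remove 2 from a.
So 6 goes to a.

a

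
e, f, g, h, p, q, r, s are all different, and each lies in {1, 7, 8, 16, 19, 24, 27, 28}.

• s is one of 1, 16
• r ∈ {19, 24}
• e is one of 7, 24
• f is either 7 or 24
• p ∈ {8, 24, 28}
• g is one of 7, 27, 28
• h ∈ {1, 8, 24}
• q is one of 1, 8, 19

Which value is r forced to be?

The 8 variables draw from only 8 values {1, 7, 8, 16, 19, 24, 27, 28}, so each is used; only s can be 16, hence s = 16.
The 7 still-open variables draw from only 7 values {1, 7, 8, 19, 24, 27, 28}, so each is used; only g can be 27, hence g = 27.
Among the 6 still-open variables, 28 fits only p (and all 6 values in {1, 7, 8, 19, 24, 28} must be used), so p = 28.
e and f share exactly the 2 values {7, 24}; by pigeonhole those values go to them, so strike 7, 24 from h, r.
So r = 19.

19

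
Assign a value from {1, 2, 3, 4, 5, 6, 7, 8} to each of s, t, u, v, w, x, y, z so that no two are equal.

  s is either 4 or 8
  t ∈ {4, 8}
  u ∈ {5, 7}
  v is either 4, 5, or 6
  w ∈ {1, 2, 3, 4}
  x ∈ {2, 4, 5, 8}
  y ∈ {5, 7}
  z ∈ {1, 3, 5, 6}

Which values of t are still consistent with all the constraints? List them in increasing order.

s and t share exactly the 2 values {4, 8}; by pigeonhole those values go to them, so strike 4, 8 from v, w, x.
u and y between them cover only {5, 7} — a naked pair. Remove those values from v, x, z.
v has just one choice, so v = 6. Remove 6 from z.
x has just one choice, so x = 2. Strike 2 from w.
No further eliminations apply; t can still be any of 4, 8.

4, 8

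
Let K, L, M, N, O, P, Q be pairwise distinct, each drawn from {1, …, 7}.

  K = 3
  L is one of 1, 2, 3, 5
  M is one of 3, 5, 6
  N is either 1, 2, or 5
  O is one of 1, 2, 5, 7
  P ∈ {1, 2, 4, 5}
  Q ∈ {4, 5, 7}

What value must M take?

K's domain is down to {3}, so K = 3. Strike 3 from L, M.
The 6 still-open variables together cover exactly {1, 2, 4, 5, 6, 7} — 6 values for 6 variables — and 6 appears only in M's list, so M = 6.

6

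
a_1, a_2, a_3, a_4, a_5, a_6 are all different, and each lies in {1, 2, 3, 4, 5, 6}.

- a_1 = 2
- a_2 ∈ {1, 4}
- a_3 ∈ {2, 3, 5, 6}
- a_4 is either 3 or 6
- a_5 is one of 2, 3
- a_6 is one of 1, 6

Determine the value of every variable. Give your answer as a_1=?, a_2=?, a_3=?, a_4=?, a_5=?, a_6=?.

a_1=2, a_2=4, a_3=5, a_4=6, a_5=3, a_6=1

a_1 must be 2 (only option left). So a_3, a_5 can't be 2.
a_5 has just one choice, so a_5 = 3. Strike 3 from a_3, a_4.
a_4 has just one choice, so a_4 = 6. Strike 6 from a_3, a_6.
a_6's domain is down to {1}, so a_6 = 1. Remove 1 from a_2.
a_2 has just one choice, so a_2 = 4.
a_3 must be 5 (only option left).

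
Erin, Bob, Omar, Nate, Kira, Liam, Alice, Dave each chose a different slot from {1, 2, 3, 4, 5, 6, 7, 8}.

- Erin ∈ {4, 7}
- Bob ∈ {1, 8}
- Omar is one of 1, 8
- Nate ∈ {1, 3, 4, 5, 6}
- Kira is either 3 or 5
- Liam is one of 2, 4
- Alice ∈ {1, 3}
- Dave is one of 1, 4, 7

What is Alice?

The 8 variables draw from only 8 values {1, 2, 3, 4, 5, 6, 7, 8}, so each is used; only Liam can be 2, hence Liam = 2.
The 7 still-open variables draw from only 7 values {1, 3, 4, 5, 6, 7, 8}, so each is used; only Nate can be 6, hence Nate = 6.
The 6 still-open variables draw from only 6 values {1, 3, 4, 5, 7, 8}, so each is used; only Kira can be 5, hence Kira = 5.
Among the 5 still-open variables, 3 fits only Alice (and all 5 values in {1, 3, 4, 7, 8} must be used), so Alice = 3.

3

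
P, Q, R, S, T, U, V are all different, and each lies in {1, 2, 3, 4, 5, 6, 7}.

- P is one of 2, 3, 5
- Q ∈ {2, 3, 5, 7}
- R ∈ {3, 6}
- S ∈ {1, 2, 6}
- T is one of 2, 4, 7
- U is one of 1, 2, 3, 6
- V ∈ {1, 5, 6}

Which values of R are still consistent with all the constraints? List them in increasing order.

The 7 variables together cover exactly {1, 2, 3, 4, 5, 6, 7} — 7 values for 7 variables — and 4 appears only in T's list, so T = 4.
Among the 6 still-open variables, 7 fits only Q (and all 6 values in {1, 2, 3, 5, 6, 7} must be used), so Q = 7.
No further eliminations apply; R can still be any of 3, 6.

3, 6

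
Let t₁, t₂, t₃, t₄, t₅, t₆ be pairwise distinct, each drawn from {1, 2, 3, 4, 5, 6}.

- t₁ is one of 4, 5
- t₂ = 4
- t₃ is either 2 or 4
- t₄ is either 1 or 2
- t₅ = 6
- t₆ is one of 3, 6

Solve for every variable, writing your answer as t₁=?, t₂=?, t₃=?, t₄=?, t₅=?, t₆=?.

t₁=5, t₂=4, t₃=2, t₄=1, t₅=6, t₆=3

t₂ must be 4 (only option left). Remove 4 from t₁, t₃.
That leaves t₃ = 2. So t₄ can't be 2.
t₄ must be 1 (only option left).
t₅ has just one choice, so t₅ = 6. So t₆ can't be 6.
t₆ has just one choice, so t₆ = 3.
That leaves t₁ = 5.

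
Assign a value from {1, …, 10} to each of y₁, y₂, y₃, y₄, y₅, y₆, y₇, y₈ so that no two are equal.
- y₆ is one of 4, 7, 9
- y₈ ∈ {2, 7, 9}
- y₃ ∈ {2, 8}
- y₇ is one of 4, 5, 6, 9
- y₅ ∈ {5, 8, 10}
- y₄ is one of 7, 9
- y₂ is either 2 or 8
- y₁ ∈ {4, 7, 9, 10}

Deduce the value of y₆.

The 8 variables draw from only 8 values {2, 4, 5, 6, 7, 8, 9, 10}, so each is used; only y₇ can be 6, hence y₇ = 6.
The 7 still-open variables together cover exactly {2, 4, 5, 7, 8, 9, 10} — 7 values for 7 variables — and 5 appears only in y₅'s list, so y₅ = 5.
The 6 still-open variables draw from only 6 values {2, 4, 7, 8, 9, 10}, so each is used; only y₁ can be 10, hence y₁ = 10.
Among the 5 still-open variables, 4 fits only y₆ (and all 5 values in {2, 4, 7, 8, 9} must be used), so y₆ = 4.

4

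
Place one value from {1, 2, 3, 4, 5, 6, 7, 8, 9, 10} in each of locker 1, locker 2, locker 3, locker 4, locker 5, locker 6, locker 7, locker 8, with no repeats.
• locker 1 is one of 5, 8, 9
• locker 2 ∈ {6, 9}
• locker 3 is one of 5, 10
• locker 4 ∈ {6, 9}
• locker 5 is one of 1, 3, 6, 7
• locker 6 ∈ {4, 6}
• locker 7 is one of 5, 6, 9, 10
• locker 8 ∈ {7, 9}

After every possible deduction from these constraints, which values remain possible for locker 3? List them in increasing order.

5, 10

locker 2 and locker 4 between them cover only {6, 9} — a naked pair. Remove those values from locker 1, locker 5, locker 6, locker 7, locker 8.
locker 6 must be 4 (only option left).
locker 8 has just one choice, so locker 8 = 7. Remove 7 from locker 5.
locker 3 and locker 7 between them cover only {5, 10} — a naked pair. Remove those values from locker 1.
locker 1 has just one choice, so locker 1 = 8.
No further eliminations apply; locker 3 can still be any of 5, 10.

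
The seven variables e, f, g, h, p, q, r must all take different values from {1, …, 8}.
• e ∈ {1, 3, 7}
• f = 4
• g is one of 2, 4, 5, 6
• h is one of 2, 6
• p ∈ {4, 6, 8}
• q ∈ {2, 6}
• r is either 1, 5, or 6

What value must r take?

f has just one choice, so f = 4. Eliminate 4 elsewhere: g, p.
h and q between them cover only {2, 6} — a naked pair. Remove those values from g, p, r.
g must be 5 (only option left). Remove 5 from r.
So r = 1.

1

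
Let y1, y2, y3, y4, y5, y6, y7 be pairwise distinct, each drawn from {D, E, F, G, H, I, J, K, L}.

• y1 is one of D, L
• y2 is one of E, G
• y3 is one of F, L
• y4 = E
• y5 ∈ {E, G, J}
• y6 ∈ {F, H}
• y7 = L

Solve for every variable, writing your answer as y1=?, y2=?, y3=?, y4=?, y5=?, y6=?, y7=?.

y1=D, y2=G, y3=F, y4=E, y5=J, y6=H, y7=L

y4's domain is down to {E}, so y4 = E. Remove E from y2, y5.
y7 must be L (only option left). Eliminate L elsewhere: y1, y3.
y1 has just one choice, so y1 = D.
y2 has just one choice, so y2 = G. Remove G from y5.
y3 must be F (only option left). Eliminate F elsewhere: y6.
y5's domain is down to {J}, so y5 = J.
y6's domain is down to {H}, so y6 = H.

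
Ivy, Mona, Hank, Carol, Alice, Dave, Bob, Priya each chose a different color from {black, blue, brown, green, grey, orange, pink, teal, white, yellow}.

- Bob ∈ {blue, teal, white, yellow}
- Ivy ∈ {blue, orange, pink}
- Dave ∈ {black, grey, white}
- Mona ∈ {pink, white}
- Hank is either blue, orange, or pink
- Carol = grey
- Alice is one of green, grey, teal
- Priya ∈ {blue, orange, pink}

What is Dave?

Carol has just one choice, so Carol = grey. Remove grey from Alice, Dave.
The 3 variables Ivy, Hank, Priya are confined to {blue, orange, pink}, which locks those values in; drop them from Mona, Bob.
Mona's domain is down to {white}, so Mona = white. Remove white from Dave, Bob.
So Dave = black.

black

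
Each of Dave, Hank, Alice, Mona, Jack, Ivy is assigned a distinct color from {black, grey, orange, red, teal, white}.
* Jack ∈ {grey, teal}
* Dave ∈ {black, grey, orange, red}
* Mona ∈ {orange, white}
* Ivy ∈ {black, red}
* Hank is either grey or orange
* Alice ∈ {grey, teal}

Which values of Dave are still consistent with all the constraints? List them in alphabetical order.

The 6 variables draw from only 6 values {black, grey, orange, red, teal, white}, so each is used; only Mona can be white, hence Mona = white.
Alice and Jack share exactly the 2 values {grey, teal}; by pigeonhole those values go to them, so strike grey, teal from Dave, Hank.
That leaves Hank = orange. So Dave can't be orange.
No further eliminations apply; Dave can still be any of black, red.

black, red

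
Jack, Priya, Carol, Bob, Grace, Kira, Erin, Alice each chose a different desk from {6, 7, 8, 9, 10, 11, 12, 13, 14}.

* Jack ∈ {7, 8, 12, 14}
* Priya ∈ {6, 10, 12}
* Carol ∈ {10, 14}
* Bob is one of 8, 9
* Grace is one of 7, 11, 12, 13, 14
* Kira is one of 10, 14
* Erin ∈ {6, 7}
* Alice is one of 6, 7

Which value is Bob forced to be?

9

Carol and Kira share exactly the 2 values {10, 14}; by pigeonhole those values go to them, so strike 10, 14 from Jack, Priya, Grace.
Erin and Alice between them cover only {6, 7} — a naked pair. Remove those values from Jack, Priya, Grace.
Priya's domain is down to {12}, so Priya = 12. Strike 12 from Jack, Grace.
Jack has just one choice, so Jack = 8. Eliminate 8 elsewhere: Bob.
So Bob = 9.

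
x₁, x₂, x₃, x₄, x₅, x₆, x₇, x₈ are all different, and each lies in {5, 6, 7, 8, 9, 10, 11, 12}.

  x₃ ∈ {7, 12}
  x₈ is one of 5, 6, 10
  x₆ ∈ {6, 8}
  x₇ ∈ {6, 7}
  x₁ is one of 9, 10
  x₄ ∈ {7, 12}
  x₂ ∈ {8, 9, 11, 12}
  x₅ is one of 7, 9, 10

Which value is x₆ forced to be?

8

Among the 8 variables, 5 fits only x₈ (and all 8 values in {5, 6, 7, 8, 9, 10, 11, 12} must be used), so x₈ = 5.
Among the 7 still-open variables, 11 fits only x₂ (and all 7 values in {6, 7, 8, 9, 10, 11, 12} must be used), so x₂ = 11.
The 6 still-open variables draw from only 6 values {6, 7, 8, 9, 10, 12}, so each is used; only x₆ can be 8, hence x₆ = 8.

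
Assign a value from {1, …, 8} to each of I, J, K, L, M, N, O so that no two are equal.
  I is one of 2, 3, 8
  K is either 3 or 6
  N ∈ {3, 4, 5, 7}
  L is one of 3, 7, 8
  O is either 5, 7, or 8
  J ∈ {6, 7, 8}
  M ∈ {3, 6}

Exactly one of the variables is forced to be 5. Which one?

O

The 7 variables draw from only 7 values {2, 3, 4, 5, 6, 7, 8}, so each is used; only I can be 2, hence I = 2.
The 6 still-open variables draw from only 6 values {3, 4, 5, 6, 7, 8}, so each is used; only N can be 4, hence N = 4.
The 5 still-open variables draw from only 5 values {3, 5, 6, 7, 8}, so each is used; only O can be 5, hence O = 5.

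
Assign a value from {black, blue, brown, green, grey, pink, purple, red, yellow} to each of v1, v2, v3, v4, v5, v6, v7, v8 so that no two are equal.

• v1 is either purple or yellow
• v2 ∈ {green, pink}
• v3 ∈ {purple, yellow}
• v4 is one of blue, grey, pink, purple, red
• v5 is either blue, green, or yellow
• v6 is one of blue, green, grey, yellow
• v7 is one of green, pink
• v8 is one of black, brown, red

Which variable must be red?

v4

v1 and v3 between them cover only {purple, yellow} — a naked pair. Remove those values from v4, v5, v6.
v2 and v7 between them cover only {green, pink} — a naked pair. Remove those values from v4, v5, v6.
v5's domain is down to {blue}, so v5 = blue. So v4, v6 can't be blue.
v6 has just one choice, so v6 = grey. Eliminate grey elsewhere: v4.
So red goes to v4.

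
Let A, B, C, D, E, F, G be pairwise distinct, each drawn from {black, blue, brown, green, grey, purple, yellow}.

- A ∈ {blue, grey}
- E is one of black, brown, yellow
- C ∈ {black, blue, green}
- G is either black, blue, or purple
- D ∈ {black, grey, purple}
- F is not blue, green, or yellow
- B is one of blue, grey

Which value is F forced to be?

brown

Among the 7 variables, green fits only C (and all 7 values in {black, blue, brown, green, grey, purple, yellow} must be used), so C = green.
The 6 still-open variables together cover exactly {black, blue, brown, grey, purple, yellow} — 6 values for 6 variables — and yellow appears only in E's list, so E = yellow.
The 5 still-open variables draw from only 5 values {black, blue, brown, grey, purple}, so each is used; only F can be brown, hence F = brown.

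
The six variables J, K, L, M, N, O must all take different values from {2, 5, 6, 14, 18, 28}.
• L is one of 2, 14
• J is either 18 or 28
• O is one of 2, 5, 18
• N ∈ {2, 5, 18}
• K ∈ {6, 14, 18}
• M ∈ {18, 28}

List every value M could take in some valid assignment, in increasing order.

The 6 variables together cover exactly {2, 5, 6, 14, 18, 28} — 6 values for 6 variables — and 6 appears only in K's list, so K = 6.
Among the 5 still-open variables, 14 fits only L (and all 5 values in {2, 5, 14, 18, 28} must be used), so L = 14.
J and M between them cover only {18, 28} — a naked pair. Remove those values from N, O.
No further eliminations apply; M can still be any of 18, 28.

18, 28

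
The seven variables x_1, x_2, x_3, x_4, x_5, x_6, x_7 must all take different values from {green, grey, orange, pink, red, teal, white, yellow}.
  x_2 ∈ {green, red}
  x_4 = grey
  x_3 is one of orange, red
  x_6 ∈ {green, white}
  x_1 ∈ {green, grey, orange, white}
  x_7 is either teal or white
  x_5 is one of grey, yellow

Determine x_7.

x_4 must be grey (only option left). Strike grey from x_1, x_5.
x_5 must be yellow (only option left).
The 5 still-open variables together cover exactly {green, orange, red, teal, white} — 5 values for 5 variables — and teal appears only in x_7's list, so x_7 = teal.

teal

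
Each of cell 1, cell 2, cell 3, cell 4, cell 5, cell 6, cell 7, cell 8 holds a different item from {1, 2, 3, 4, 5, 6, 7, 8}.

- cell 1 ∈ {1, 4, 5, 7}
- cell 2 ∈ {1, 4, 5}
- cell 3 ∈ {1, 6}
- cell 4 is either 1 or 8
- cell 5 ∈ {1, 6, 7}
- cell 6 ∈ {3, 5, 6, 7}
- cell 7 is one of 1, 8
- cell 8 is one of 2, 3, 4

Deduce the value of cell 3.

The 8 variables together cover exactly {1, 2, 3, 4, 5, 6, 7, 8} — 8 values for 8 variables — and 2 appears only in cell 8's list, so cell 8 = 2.
Among the 7 still-open variables, 3 fits only cell 6 (and all 7 values in {1, 3, 4, 5, 6, 7, 8} must be used), so cell 6 = 3.
The 2 variables cell 4 and cell 7 are confined to {1, 8}, which locks those values in; drop them from cell 1, cell 2, cell 3, cell 5.
So cell 3 = 6.

6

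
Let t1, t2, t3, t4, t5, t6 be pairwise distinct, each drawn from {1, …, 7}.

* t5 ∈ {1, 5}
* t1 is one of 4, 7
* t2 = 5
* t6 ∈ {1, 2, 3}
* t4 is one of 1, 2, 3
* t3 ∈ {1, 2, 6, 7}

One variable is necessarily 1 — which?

t2 must be 5 (only option left). Remove 5 from t5.
So 1 goes to t5.

t5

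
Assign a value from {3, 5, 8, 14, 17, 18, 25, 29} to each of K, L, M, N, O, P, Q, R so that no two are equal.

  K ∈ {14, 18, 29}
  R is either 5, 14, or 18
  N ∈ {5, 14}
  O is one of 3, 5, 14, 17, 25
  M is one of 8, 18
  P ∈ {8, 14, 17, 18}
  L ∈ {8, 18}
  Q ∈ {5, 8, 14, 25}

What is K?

Among the 8 variables, 3 fits only O (and all 8 values in {3, 5, 8, 14, 17, 18, 25, 29} must be used), so O = 3.
Among the 7 still-open variables, 17 fits only P (and all 7 values in {5, 8, 14, 17, 18, 25, 29} must be used), so P = 17.
The 6 still-open variables draw from only 6 values {5, 8, 14, 18, 25, 29}, so each is used; only Q can be 25, hence Q = 25.
The 5 still-open variables together cover exactly {5, 8, 14, 18, 29} — 5 values for 5 variables — and 29 appears only in K's list, so K = 29.

29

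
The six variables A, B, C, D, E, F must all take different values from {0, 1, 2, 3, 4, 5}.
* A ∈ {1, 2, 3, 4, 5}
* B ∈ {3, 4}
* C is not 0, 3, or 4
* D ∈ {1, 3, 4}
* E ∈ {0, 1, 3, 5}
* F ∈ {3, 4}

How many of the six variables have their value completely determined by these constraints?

2

The 6 variables together cover exactly {0, 1, 2, 3, 4, 5} — 6 values for 6 variables — and 0 appears only in E's list, so E = 0.
The 2 variables B and F are confined to {3, 4}, which locks those values in; drop them from A, D.
That leaves D = 1. Eliminate 1 elsewhere: A, C.
Determined: D=1, E=0. The other variables each still have more than one consistent value. That makes 2.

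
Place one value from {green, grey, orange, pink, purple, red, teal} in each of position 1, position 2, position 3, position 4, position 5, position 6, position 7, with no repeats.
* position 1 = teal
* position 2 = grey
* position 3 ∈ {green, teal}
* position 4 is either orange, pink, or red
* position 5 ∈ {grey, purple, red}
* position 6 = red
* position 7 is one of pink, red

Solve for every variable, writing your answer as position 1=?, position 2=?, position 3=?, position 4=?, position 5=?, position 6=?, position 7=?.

position 1=teal, position 2=grey, position 3=green, position 4=orange, position 5=purple, position 6=red, position 7=pink

position 1's domain is down to {teal}, so position 1 = teal. Remove teal from position 3.
That leaves position 2 = grey. Eliminate grey elsewhere: position 5.
That leaves position 3 = green.
position 6 must be red (only option left). Eliminate red elsewhere: position 4, position 5, position 7.
position 7's domain is down to {pink}, so position 7 = pink. Remove pink from position 4.
That leaves position 4 = orange.
position 5 has just one choice, so position 5 = purple.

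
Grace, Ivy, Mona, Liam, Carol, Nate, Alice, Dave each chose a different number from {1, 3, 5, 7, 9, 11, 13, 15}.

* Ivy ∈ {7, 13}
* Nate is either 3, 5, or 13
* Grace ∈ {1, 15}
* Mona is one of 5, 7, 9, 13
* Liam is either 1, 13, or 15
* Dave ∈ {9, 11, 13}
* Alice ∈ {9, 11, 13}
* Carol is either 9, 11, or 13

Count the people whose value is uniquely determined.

3

The 8 variables together cover exactly {1, 3, 5, 7, 9, 11, 13, 15} — 8 values for 8 variables — and 3 appears only in Nate's list, so Nate = 3.
The 7 still-open variables together cover exactly {1, 5, 7, 9, 11, 13, 15} — 7 values for 7 variables — and 5 appears only in Mona's list, so Mona = 5.
The 6 still-open variables together cover exactly {1, 7, 9, 11, 13, 15} — 6 values for 6 variables — and 7 appears only in Ivy's list, so Ivy = 7.
The 3 variables Carol, Alice, Dave are confined to {9, 11, 13}, which locks those values in; drop them from Liam.
Determined: Ivy=7, Mona=5, Nate=3. The other people each still have more than one consistent value. That makes 3.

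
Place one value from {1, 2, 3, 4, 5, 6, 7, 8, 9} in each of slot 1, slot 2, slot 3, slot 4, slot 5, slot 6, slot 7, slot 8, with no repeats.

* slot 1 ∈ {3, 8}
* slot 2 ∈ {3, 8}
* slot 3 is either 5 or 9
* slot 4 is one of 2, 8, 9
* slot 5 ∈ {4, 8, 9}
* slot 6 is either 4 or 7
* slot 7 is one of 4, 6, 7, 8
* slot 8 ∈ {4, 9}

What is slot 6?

7

Among the 8 variables, 2 fits only slot 4 (and all 8 values in {2, 3, 4, 5, 6, 7, 8, 9} must be used), so slot 4 = 2.
Among the 7 still-open variables, 5 fits only slot 3 (and all 7 values in {3, 4, 5, 6, 7, 8, 9} must be used), so slot 3 = 5.
The 6 still-open variables draw from only 6 values {3, 4, 6, 7, 8, 9}, so each is used; only slot 7 can be 6, hence slot 7 = 6.
Among the 5 still-open variables, 7 fits only slot 6 (and all 5 values in {3, 4, 7, 8, 9} must be used), so slot 6 = 7.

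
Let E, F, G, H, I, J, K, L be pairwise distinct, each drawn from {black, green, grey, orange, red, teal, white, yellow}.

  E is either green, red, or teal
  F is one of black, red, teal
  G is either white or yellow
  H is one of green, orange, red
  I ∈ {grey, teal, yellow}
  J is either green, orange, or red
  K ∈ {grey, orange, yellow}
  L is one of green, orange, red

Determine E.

teal

Among the 8 variables, black fits only F (and all 8 values in {black, green, grey, orange, red, teal, white, yellow} must be used), so F = black.
Among the 7 still-open variables, white fits only G (and all 7 values in {green, grey, orange, red, teal, white, yellow} must be used), so G = white.
The 3 variables H, J, L are confined to {green, orange, red}, which locks those values in; drop them from E, K.
So E = teal.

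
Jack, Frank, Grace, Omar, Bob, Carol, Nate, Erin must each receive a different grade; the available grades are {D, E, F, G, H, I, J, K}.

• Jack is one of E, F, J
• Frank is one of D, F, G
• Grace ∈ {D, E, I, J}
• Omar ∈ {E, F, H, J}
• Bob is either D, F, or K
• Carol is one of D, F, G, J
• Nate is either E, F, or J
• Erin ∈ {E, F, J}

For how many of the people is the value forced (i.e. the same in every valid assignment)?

3

The 8 variables draw from only 8 values {D, E, F, G, H, I, J, K}, so each is used; only Omar can be H, hence Omar = H.
The 7 still-open variables together cover exactly {D, E, F, G, I, J, K} — 7 values for 7 variables — and I appears only in Grace's list, so Grace = I.
The 6 still-open variables draw from only 6 values {D, E, F, G, J, K}, so each is used; only Bob can be K, hence Bob = K.
Jack, Nate, Erin share exactly the 3 values {E, F, J}; by pigeonhole those values go to them, so strike E, F, J from Frank, Carol.
Determined: Grace=I, Omar=H, Bob=K. The other people each still have more than one consistent value. That makes 3.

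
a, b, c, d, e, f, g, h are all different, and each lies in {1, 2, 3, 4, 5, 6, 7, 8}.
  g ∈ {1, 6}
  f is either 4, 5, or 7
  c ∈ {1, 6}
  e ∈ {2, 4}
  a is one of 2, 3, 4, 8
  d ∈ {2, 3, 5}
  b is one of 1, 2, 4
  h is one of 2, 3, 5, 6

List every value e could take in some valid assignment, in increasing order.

The 8 variables together cover exactly {1, 2, 3, 4, 5, 6, 7, 8} — 8 values for 8 variables — and 7 appears only in f's list, so f = 7.
The 7 still-open variables draw from only 7 values {1, 2, 3, 4, 5, 6, 8}, so each is used; only a can be 8, hence a = 8.
c and g between them cover only {1, 6} — a naked pair. Remove those values from b, h.
b and e share exactly the 2 values {2, 4}; by pigeonhole those values go to them, so strike 2, 4 from d, h.
No further eliminations apply; e can still be any of 2, 4.

2, 4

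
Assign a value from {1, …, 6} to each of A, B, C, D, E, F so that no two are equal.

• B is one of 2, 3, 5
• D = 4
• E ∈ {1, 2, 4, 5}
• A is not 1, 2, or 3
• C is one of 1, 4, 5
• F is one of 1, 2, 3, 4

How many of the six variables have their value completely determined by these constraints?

2

D must be 4 (only option left). Eliminate 4 elsewhere: A, C, E, F.
Among the 5 still-open variables, 6 fits only A (and all 5 values in {1, 2, 3, 5, 6} must be used), so A = 6.
Determined: A=6, D=4. The other variables each still have more than one consistent value. That makes 2.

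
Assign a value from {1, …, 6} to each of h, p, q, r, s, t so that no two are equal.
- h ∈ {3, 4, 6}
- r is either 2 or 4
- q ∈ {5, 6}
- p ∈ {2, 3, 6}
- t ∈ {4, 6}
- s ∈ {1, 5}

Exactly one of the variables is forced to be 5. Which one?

The 6 variables draw from only 6 values {1, 2, 3, 4, 5, 6}, so each is used; only s can be 1, hence s = 1.
The 5 still-open variables draw from only 5 values {2, 3, 4, 5, 6}, so each is used; only q can be 5, hence q = 5.

q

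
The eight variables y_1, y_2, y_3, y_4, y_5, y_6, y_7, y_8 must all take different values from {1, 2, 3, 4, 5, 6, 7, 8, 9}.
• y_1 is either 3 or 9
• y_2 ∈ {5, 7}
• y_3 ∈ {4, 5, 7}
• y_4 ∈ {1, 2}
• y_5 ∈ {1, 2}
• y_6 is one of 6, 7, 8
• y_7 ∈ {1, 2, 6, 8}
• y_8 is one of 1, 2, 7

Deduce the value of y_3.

4

The 2 variables y_4 and y_5 are confined to {1, 2}, which locks those values in; drop them from y_7, y_8.
That leaves y_8 = 7. Strike 7 from y_2, y_3, y_6.
y_2 must be 5 (only option left). Remove 5 from y_3.
So y_3 = 4.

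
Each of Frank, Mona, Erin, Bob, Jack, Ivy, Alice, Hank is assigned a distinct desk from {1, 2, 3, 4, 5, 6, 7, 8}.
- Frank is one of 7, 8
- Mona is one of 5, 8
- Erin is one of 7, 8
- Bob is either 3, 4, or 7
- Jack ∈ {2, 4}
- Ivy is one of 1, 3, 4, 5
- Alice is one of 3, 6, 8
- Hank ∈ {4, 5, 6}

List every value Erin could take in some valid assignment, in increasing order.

The 8 variables draw from only 8 values {1, 2, 3, 4, 5, 6, 7, 8}, so each is used; only Ivy can be 1, hence Ivy = 1.
Among the 7 still-open variables, 2 fits only Jack (and all 7 values in {2, 3, 4, 5, 6, 7, 8} must be used), so Jack = 2.
Frank and Erin between them cover only {7, 8} — a naked pair. Remove those values from Mona, Bob, Alice.
Mona's domain is down to {5}, so Mona = 5. Strike 5 from Hank.
No further eliminations apply; Erin can still be any of 7, 8.

7, 8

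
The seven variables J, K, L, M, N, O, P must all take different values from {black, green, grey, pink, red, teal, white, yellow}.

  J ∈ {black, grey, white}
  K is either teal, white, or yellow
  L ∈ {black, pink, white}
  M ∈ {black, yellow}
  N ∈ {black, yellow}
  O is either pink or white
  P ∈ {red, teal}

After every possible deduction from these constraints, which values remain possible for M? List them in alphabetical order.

The 7 variables draw from only 7 values {black, grey, pink, red, teal, white, yellow}, so each is used; only J can be grey, hence J = grey.
The 6 still-open variables draw from only 6 values {black, pink, red, teal, white, yellow}, so each is used; only P can be red, hence P = red.
The 5 still-open variables together cover exactly {black, pink, teal, white, yellow} — 5 values for 5 variables — and teal appears only in K's list, so K = teal.
M and N between them cover only {black, yellow} — a naked pair. Remove those values from L.
No further eliminations apply; M can still be any of black, yellow.

black, yellow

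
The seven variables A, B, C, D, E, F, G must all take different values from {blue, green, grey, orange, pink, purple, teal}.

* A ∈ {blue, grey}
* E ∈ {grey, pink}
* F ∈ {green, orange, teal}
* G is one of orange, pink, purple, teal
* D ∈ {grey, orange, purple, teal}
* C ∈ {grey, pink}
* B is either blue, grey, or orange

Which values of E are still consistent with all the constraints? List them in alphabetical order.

grey, pink

The 7 variables draw from only 7 values {blue, green, grey, orange, pink, purple, teal}, so each is used; only F can be green, hence F = green.
C and E share exactly the 2 values {grey, pink}; by pigeonhole those values go to them, so strike grey, pink from A, B, D, G.
That leaves A = blue. Remove blue from B.
B's domain is down to {orange}, so B = orange. Strike orange from D, G.
No further eliminations apply; E can still be any of grey, pink.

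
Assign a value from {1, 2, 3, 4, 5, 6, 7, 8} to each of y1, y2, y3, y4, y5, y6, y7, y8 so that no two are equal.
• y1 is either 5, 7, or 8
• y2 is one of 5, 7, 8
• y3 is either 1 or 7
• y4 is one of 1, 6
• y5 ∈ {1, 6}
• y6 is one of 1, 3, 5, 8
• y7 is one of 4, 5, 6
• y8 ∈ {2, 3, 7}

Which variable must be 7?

Among the 8 variables, 2 fits only y8 (and all 8 values in {1, 2, 3, 4, 5, 6, 7, 8} must be used), so y8 = 2.
Among the 7 still-open variables, 3 fits only y6 (and all 7 values in {1, 3, 4, 5, 6, 7, 8} must be used), so y6 = 3.
Among the 6 still-open variables, 4 fits only y7 (and all 6 values in {1, 4, 5, 6, 7, 8} must be used), so y7 = 4.
The 2 variables y4 and y5 are confined to {1, 6}, which locks those values in; drop them from y3.
So 7 goes to y3.

y3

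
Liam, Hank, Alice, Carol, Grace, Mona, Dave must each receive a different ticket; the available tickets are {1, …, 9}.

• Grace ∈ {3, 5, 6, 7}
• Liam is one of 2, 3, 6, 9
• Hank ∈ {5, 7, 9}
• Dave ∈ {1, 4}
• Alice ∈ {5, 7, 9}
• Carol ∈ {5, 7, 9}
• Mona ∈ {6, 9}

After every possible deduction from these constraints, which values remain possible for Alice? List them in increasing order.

5, 7, 9

The 3 variables Hank, Alice, Carol are confined to {5, 7, 9}, which locks those values in; drop them from Liam, Grace, Mona.
Mona must be 6 (only option left). Strike 6 from Liam, Grace.
That leaves Grace = 3. Remove 3 from Liam.
That leaves Liam = 2.
No further eliminations apply; Alice can still be any of 5, 7, 9.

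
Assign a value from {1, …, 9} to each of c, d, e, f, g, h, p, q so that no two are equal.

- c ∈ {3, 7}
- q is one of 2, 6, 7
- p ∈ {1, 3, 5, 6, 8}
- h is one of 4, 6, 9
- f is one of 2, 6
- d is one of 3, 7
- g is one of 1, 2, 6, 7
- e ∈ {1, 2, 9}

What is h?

4

The 2 variables c and d are confined to {3, 7}, which locks those values in; drop them from g, p, q.
f and q share exactly the 2 values {2, 6}; by pigeonhole those values go to them, so strike 2, 6 from e, g, h, p.
g's domain is down to {1}, so g = 1. Strike 1 from e, p.
e has just one choice, so e = 9. Remove 9 from h.
So h = 4.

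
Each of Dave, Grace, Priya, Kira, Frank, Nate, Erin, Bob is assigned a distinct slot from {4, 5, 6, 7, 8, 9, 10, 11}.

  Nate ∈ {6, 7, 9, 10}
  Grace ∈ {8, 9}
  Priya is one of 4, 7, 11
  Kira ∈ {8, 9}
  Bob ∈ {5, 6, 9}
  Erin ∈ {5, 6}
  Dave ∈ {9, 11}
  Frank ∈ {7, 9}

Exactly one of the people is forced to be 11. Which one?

Dave

Among the 8 variables, 4 fits only Priya (and all 8 values in {4, 5, 6, 7, 8, 9, 10, 11} must be used), so Priya = 4.
The 7 still-open variables together cover exactly {5, 6, 7, 8, 9, 10, 11} — 7 values for 7 variables — and 10 appears only in Nate's list, so Nate = 10.
The 6 still-open variables draw from only 6 values {5, 6, 7, 8, 9, 11}, so each is used; only Frank can be 7, hence Frank = 7.
Among the 5 still-open variables, 11 fits only Dave (and all 5 values in {5, 6, 8, 9, 11} must be used), so Dave = 11.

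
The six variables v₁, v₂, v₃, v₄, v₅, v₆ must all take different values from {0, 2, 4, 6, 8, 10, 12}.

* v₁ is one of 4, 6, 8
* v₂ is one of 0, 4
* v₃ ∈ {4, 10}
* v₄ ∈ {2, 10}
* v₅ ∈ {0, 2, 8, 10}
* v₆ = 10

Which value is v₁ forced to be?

v₆ must be 10 (only option left). So v₃, v₄, v₅ can't be 10.
v₃'s domain is down to {4}, so v₃ = 4. So v₁, v₂ can't be 4.
That leaves v₄ = 2. Strike 2 from v₅.
v₂'s domain is down to {0}, so v₂ = 0. So v₅ can't be 0.
v₅ has just one choice, so v₅ = 8. Remove 8 from v₁.
So v₁ = 6.

6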